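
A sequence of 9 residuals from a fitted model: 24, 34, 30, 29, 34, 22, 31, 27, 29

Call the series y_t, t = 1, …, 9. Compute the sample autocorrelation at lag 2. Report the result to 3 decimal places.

Mean ȳ = (24 + 34 + 30 + 29 + 34 + 22 + 31 + 27 + 29)/9 = 28.8889
Numerator Σ_{t=1}^{7}(y_t−ȳ)(y_{t+2}−ȳ) = 24.0864
Denominator Σ(y_t−ȳ)² = 132.8889
r_2 = 24.0864 / 132.8889 = 0.181

0.181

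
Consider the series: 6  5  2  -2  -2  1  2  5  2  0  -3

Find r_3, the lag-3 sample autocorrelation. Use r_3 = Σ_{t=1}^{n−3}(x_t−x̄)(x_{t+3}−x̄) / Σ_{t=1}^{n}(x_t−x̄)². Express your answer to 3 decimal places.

-0.638

Mean x̄ = (6 + 5 + 2 − 2 − 2 + 1 + 2 + 5 + 2 + 0 − 3)/11 = 1.4545
Numerator Σ_{t=1}^{8}(x_t−x̄)(x_{t+3}−x̄) = -59.1653
Denominator Σ(x_t−x̄)² = 92.7273
r_3 = -59.1653 / 92.7273 = -0.638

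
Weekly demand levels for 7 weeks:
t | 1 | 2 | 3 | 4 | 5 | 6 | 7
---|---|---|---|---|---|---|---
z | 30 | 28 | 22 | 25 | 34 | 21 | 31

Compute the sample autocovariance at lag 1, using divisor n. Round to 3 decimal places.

Mean z̄ = (30 + 28 + 22 + 25 + 34 + 21 + 31)/7 = 27.2857
Σ_{t=1}^{6}(z_t−z̄)(z_{t+1}−z̄) = -70.6531
γ_1 = -70.6531 / 7 = -10.093

-10.093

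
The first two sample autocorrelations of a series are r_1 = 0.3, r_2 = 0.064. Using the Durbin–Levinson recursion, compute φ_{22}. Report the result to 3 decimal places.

-0.029

φ_{22} = (r_2 − r_1²) / (1 − r_1²)
r_1² = (0.3)² = 0.09
Numerator = 0.064 − 0.0900 = -0.0260; denominator = 1 − 0.0900 = 0.9100
φ_{22} = -0.0260 / 0.9100 = -0.029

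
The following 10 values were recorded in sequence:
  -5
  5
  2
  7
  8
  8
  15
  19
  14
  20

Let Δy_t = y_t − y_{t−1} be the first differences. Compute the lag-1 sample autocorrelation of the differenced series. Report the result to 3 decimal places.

First differences Δy: 10, -3, 5, 1, 0, 7, 4, -5, 6
Mean of differences = 2.7778
Numerator Σ(Δy_t−Δȳ)(Δy_{t+1}−Δȳ) = -94.7160
Denominator Σ(Δy_t−Δȳ)² = 191.5556
r_1(Δy) = -94.7160 / 191.5556 = -0.494

-0.494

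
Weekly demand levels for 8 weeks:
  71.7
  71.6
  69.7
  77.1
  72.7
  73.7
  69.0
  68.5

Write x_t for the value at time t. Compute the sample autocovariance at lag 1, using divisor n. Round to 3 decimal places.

-0.018

Mean x̄ = (71.7 + 71.6 + 69.7 + 77.1 + 72.7 + 73.7 + 69.0 + 68.5)/8 = 71.7500
Deviations: -0.0500, -0.1500, -2.0500, 5.3500, 0.9500, 1.9500, -2.7500, -3.2500
Σ_{t=1}^{7}(x_t−x̄)(x_{t+1}−x̄) = -0.1425
γ_1 = -0.1425 / 8 = -0.018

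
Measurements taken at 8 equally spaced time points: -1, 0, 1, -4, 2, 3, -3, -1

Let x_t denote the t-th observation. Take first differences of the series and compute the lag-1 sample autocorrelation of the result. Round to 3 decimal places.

First differences Δx: 1, 1, -5, 6, 1, -6, 2
Mean of differences = 0.0000
Numerator Σ(Δx_t−Δx̄)(Δx_{t+1}−Δx̄) = -46.0000
Denominator Σ(Δx_t−Δx̄)² = 104.0000
r_1(Δx) = -46.0000 / 104.0000 = -0.442

-0.442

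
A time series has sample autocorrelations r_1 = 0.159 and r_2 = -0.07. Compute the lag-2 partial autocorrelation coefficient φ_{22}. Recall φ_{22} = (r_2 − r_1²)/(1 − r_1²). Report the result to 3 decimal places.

φ_{22} = (r_2 − r_1²) / (1 − r_1²)
r_1² = (0.159)² = 0.025281
Numerator = -0.07 − 0.0253 = -0.0953; denominator = 1 − 0.0253 = 0.9747
φ_{22} = -0.0953 / 0.9747 = -0.098

-0.098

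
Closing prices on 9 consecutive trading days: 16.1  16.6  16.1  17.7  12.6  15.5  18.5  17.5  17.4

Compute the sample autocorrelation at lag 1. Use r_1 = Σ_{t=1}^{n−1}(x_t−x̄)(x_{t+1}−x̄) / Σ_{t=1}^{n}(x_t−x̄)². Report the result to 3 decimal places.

Mean x̄ = (16.1 + 16.6 + 16.1 + 17.7 + 12.6 + 15.5 + 18.5 + 17.5 + 17.4)/9 = 16.4444
Numerator Σ_{t=1}^{8}(x_t−x̄)(x_{t+1}−x̄) = -0.4986
Denominator Σ(x_t−x̄)² = 23.7622
r_1 = -0.4986 / 23.7622 = -0.021

-0.021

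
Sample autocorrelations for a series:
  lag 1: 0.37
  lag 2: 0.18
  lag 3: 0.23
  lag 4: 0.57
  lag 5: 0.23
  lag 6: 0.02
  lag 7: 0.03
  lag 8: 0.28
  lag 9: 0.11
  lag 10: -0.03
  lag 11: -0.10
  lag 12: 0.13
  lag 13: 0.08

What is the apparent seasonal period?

The largest autocorrelation is r_4 = 0.57; the remaining lags stay at or below 0.37. The elevated value at lag 1 (0.37), dropping to 0.18 at lag 2, reflects decaying short-term dependence rather than seasonality.
The dominant spike at lag 4 indicates a seasonal period of 4.

4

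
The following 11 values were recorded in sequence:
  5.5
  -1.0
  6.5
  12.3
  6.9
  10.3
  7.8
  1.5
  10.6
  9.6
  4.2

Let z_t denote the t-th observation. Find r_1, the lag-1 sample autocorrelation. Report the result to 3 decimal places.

-0.041

Mean z̄ = (5.5 − 1.0 + 6.5 + 12.3 + 6.9 + 10.3 + 7.8 + 1.5 + 10.6 + 9.6 + 4.2)/11 = 6.7455
Numerator Σ_{t=1}^{10}(z_t−z̄)(z_{t+1}−z̄) = -6.6730
Denominator Σ(z_t−z̄)² = 163.2273
r_1 = -6.6730 / 163.2273 = -0.041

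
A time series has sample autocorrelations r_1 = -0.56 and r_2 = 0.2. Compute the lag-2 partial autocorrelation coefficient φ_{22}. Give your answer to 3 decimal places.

-0.166

φ_{22} = (r_2 − r_1²) / (1 − r_1²)
r_1² = (-0.56)² = 0.3136
Numerator = 0.2 − 0.3136 = -0.1136; denominator = 1 − 0.3136 = 0.6864
φ_{22} = -0.1136 / 0.6864 = -0.166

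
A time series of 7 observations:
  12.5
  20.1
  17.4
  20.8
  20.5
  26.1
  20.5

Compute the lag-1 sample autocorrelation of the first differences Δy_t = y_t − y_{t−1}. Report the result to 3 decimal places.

First differences Δy: 7.6, -2.7, 3.4, -0.3, 5.6, -5.6
Mean of differences = 1.3333
Numerator Σ(Δy_t−Δȳ)(Δy_{t+1}−Δȳ) = -73.5378
Denominator Σ(Δy_t−Δȳ)² = 128.7533
r_1(Δy) = -73.5378 / 128.7533 = -0.571

-0.571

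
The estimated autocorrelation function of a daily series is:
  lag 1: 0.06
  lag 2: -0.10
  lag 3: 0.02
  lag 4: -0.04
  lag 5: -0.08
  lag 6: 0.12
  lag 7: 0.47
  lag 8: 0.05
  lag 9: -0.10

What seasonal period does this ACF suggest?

The largest autocorrelation is r_7 = 0.47; the remaining lags stay at or below 0.12.
The dominant spike at lag 7 indicates a seasonal period of 7.

7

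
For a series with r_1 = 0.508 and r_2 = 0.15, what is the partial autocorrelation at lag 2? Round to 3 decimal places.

-0.146

φ_{22} = (r_2 − r_1²) / (1 − r_1²)
r_1² = (0.508)² = 0.258064
Numerator = 0.15 − 0.2581 = -0.1081; denominator = 1 − 0.2581 = 0.7419
φ_{22} = -0.1081 / 0.7419 = -0.146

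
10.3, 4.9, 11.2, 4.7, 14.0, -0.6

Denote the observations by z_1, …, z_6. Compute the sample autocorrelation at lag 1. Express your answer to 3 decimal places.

-0.679

Mean z̄ = (10.3 + 4.9 + 11.2 + 4.7 + 14.0 − 0.6)/6 = 7.4167
Numerator Σ_{t=1}^{5}(z_t−z̄)(z_{t+1}−z̄) = -97.7169
Denominator Σ(z_t−z̄)² = 143.9483
r_1 = -97.7169 / 143.9483 = -0.679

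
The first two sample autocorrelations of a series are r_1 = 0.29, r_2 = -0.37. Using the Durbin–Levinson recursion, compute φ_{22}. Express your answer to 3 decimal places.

-0.496

φ_{22} = (r_2 − r_1²) / (1 − r_1²)
r_1² = (0.29)² = 0.0841
Numerator = -0.37 − 0.0841 = -0.4541; denominator = 1 − 0.0841 = 0.9159
φ_{22} = -0.4541 / 0.9159 = -0.496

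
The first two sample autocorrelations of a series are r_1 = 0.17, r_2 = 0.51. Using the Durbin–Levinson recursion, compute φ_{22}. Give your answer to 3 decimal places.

φ_{22} = (r_2 − r_1²) / (1 − r_1²)
r_1² = (0.17)² = 0.0289
Numerator = 0.51 − 0.0289 = 0.4811; denominator = 1 − 0.0289 = 0.9711
φ_{22} = 0.4811 / 0.9711 = 0.495

0.495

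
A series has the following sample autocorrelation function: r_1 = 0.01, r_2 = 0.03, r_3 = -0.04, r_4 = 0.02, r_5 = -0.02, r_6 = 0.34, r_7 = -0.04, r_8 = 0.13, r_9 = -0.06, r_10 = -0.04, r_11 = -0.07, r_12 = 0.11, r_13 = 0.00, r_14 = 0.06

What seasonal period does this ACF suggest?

6

The largest autocorrelation is r_6 = 0.34; the remaining lags stay at or below 0.13.
The dominant spike at lag 6 indicates a seasonal period of 6.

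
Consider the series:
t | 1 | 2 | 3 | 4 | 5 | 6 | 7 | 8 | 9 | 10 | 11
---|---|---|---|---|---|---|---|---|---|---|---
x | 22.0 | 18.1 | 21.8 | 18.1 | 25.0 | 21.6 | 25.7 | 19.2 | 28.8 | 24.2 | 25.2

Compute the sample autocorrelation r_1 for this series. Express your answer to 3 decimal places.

Mean x̄ = (22.0 + 18.1 + 21.8 + 18.1 + 25.0 + 21.6 + 25.7 + 19.2 + 28.8 + 24.2 + 25.2)/11 = 22.7000
Numerator Σ_{t=1}^{10}(x_t−x̄)(x_{t+1}−x̄) = -23.8600
Denominator Σ(x_t−x̄)² = 117.0800
r_1 = -23.8600 / 117.0800 = -0.204

-0.204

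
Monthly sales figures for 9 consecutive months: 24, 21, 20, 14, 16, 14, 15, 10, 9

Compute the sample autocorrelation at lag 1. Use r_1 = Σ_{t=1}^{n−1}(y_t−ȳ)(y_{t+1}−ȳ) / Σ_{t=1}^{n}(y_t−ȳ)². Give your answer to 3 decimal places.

Mean ȳ = (24 + 21 + 20 + 14 + 16 + 14 + 15 + 10 + 9)/9 = 15.8889
Numerator Σ_{t=1}^{8}(y_t−ȳ)(y_{t+1}−ȳ) = 101.7654
Denominator Σ(y_t−ȳ)² = 198.8889
r_1 = 101.7654 / 198.8889 = 0.512

0.512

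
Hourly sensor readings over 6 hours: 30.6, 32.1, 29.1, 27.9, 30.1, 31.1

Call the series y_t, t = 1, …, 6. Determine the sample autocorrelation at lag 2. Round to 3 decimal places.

-0.627

Mean ȳ = (30.6 + 32.1 + 29.1 + 27.9 + 30.1 + 31.1)/6 = 30.1500
Deviations from mean: 0.4500, 1.9500, -1.0500, -2.2500, -0.0500, 0.9500
Numerator Σ_{t=1}^{4}(y_t−ȳ)(y_{t+2}−ȳ) = -6.9450
Denominator Σ(y_t−ȳ)² = 11.0750
r_2 = -6.9450 / 11.0750 = -0.627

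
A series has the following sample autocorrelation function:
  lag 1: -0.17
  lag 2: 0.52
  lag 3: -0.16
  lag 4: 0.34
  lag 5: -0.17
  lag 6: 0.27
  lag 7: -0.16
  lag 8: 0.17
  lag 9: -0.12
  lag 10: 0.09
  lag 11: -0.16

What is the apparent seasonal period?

The largest autocorrelation is r_2 = 0.52, with weaker echoes at lags 4 (0.34), 6 (0.27) and 8 (0.17); the remaining lags stay at or below 0.09.
The dominant spike at lag 2 indicates a seasonal period of 2.

2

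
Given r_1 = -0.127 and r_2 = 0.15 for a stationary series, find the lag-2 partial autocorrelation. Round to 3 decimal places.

φ_{22} = (r_2 − r_1²) / (1 − r_1²)
r_1² = (-0.127)² = 0.016129
Numerator = 0.15 − 0.0161 = 0.1339; denominator = 1 − 0.0161 = 0.9839
φ_{22} = 0.1339 / 0.9839 = 0.136

0.136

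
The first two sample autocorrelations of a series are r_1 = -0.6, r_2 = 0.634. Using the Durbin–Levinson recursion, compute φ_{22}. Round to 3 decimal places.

φ_{22} = (r_2 − r_1²) / (1 − r_1²)
r_1² = (-0.6)² = 0.36
Numerator = 0.634 − 0.3600 = 0.2740; denominator = 1 − 0.3600 = 0.6400
φ_{22} = 0.2740 / 0.6400 = 0.428

0.428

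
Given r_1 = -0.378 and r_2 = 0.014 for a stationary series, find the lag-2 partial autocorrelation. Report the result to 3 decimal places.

φ_{22} = (r_2 − r_1²) / (1 − r_1²)
r_1² = (-0.378)² = 0.142884
Numerator = 0.014 − 0.1429 = -0.1289; denominator = 1 − 0.1429 = 0.8571
φ_{22} = -0.1289 / 0.8571 = -0.150

-0.150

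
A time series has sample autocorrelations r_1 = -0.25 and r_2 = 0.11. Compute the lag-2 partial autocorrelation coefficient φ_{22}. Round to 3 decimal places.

0.051

φ_{22} = (r_2 − r_1²) / (1 − r_1²)
r_1² = (-0.25)² = 0.0625
Numerator = 0.11 − 0.0625 = 0.0475; denominator = 1 − 0.0625 = 0.9375
φ_{22} = 0.0475 / 0.9375 = 0.051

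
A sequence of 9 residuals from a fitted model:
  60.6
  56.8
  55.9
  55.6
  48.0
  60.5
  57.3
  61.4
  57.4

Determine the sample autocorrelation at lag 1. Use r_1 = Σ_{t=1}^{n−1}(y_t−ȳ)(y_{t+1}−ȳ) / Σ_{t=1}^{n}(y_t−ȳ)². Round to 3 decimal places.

Mean ȳ = (60.6 + 56.8 + 55.9 + 55.6 + 48.0 + 60.5 + 57.3 + 61.4 + 57.4)/9 = 57.0556
Numerator Σ_{t=1}^{8}(y_t−ȳ)(y_{t+1}−ȳ) = -13.5386
Denominator Σ(y_t−ȳ)² = 129.0022
r_1 = -13.5386 / 129.0022 = -0.105

-0.105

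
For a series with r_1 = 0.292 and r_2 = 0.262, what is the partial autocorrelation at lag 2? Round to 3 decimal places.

φ_{22} = (r_2 − r_1²) / (1 − r_1²)
r_1² = (0.292)² = 0.085264
Numerator = 0.262 − 0.0853 = 0.1767; denominator = 1 − 0.0853 = 0.9147
φ_{22} = 0.1767 / 0.9147 = 0.193

0.193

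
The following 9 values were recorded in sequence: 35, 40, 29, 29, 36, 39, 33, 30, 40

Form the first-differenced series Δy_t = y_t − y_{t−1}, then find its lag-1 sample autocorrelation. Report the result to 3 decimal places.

-0.168

First differences Δy: 5, -11, 0, 7, 3, -6, -3, 10
Mean of differences = 0.6250
Numerator Σ(Δy_t−Δȳ)(Δy_{t+1}−Δȳ) = -58.1406
Denominator Σ(Δy_t−Δȳ)² = 345.8750
r_1(Δy) = -58.1406 / 345.8750 = -0.168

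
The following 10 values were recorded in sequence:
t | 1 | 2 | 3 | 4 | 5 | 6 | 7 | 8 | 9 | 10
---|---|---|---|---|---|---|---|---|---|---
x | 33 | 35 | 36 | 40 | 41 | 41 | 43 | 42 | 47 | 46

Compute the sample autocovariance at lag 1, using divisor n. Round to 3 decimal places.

Mean x̄ = (33 + 35 + 36 + 40 + 41 + 41 + 43 + 42 + 47 + 46)/10 = 40.4000
Σ_{t=1}^{9}(x_t−x̄)(x_{t+1}−x̄) = 118.8400
γ_1 = 118.8400 / 10 = 11.884

11.884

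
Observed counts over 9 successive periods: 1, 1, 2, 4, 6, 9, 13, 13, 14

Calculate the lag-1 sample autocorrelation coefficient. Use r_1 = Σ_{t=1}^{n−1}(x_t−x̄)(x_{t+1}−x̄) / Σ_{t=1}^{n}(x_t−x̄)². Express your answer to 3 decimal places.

Mean x̄ = (1 + 1 + 2 + 4 + 6 + 9 + 13 + 13 + 14)/9 = 7.0000
Numerator Σ_{t=1}^{8}(x_t−x̄)(x_{t+1}−x̄) = 172.0000
Denominator Σ(x_t−x̄)² = 232.0000
r_1 = 172.0000 / 232.0000 = 0.741

0.741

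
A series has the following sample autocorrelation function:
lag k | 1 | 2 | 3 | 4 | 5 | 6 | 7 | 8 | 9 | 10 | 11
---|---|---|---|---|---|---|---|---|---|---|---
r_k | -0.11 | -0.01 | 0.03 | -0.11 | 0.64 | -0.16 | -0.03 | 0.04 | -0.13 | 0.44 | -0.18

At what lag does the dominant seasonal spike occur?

5

The largest autocorrelation is r_5 = 0.64, with a weaker echo at lag 10 (0.44); the remaining lags stay at or below 0.04.
The dominant spike at lag 5 indicates a seasonal period of 5.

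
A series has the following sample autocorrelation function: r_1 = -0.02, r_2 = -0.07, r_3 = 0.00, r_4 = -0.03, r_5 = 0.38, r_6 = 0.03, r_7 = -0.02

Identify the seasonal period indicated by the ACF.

5

The largest autocorrelation is r_5 = 0.38; the remaining lags stay at or below 0.03.
The dominant spike at lag 5 indicates a seasonal period of 5.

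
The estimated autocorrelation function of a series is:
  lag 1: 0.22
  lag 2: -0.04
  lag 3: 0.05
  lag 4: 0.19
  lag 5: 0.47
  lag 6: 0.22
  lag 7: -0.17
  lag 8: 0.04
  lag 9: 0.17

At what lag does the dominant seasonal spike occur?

The largest autocorrelation is r_5 = 0.47; the remaining lags stay at or below 0.22.
The dominant spike at lag 5 indicates a seasonal period of 5.

5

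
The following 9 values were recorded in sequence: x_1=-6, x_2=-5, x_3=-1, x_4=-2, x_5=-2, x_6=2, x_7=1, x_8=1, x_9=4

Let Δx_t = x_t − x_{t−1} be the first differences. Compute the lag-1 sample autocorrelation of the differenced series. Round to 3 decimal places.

First differences Δx: 1, 4, -1, 0, 4, -1, 0, 3
Mean of differences = 1.2500
Numerator Σ(Δx_t−Δx̄)(Δx_{t+1}−Δx̄) = -13.0625
Denominator Σ(Δx_t−Δx̄)² = 31.5000
r_1(Δx) = -13.0625 / 31.5000 = -0.415

-0.415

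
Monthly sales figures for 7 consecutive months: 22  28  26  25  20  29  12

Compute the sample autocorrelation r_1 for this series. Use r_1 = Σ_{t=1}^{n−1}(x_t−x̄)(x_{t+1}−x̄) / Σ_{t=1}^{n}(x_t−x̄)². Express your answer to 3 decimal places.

Mean x̄ = (22 + 28 + 26 + 25 + 20 + 29 + 12)/7 = 23.1429
Deviations from mean: -1.1429, 4.8571, 2.8571, 1.8571, -3.1429, 5.8571, -11.1429
Numerator Σ_{t=1}^{6}(x_t−x̄)(x_{t+1}−x̄) = -75.8776
Denominator Σ(x_t−x̄)² = 204.8571
r_1 = -75.8776 / 204.8571 = -0.370

-0.370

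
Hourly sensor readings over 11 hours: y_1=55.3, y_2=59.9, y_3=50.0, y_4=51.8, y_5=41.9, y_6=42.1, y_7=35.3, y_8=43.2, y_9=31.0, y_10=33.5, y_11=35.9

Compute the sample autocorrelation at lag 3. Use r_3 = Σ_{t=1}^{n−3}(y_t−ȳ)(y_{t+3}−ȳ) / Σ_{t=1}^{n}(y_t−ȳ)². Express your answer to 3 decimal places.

Mean ȳ = (55.3 + 59.9 + 50.0 + 51.8 + 41.9 + 42.1 + 35.3 + 43.2 + 31.0 + 33.5 + 35.9)/11 = 43.6273
Numerator Σ_{t=1}^{8}(y_t−ȳ)(y_{t+3}−ȳ) = 97.1587
Denominator Σ(y_t−ȳ)² = 905.0218
r_3 = 97.1587 / 905.0218 = 0.107

0.107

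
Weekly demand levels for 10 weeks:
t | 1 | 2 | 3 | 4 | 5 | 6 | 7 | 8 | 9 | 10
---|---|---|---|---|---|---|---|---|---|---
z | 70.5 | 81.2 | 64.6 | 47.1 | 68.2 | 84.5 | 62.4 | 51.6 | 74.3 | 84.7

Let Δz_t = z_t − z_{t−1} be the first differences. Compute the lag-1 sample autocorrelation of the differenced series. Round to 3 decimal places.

First differences Δz: 10.7, -16.6, -17.5, 21.1, 16.3, -22.1, -10.8, 22.7, 10.4
Mean of differences = 1.5778
Numerator Σ(Δz_t−Δz̄)(Δz_{t+1}−Δz̄) = -34.6727
Denominator Σ(Δz_t−Δz̄)² = 2613.2956
r_1(Δz) = -34.6727 / 2613.2956 = -0.013

-0.013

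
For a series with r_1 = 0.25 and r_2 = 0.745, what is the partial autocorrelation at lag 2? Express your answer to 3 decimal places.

φ_{22} = (r_2 − r_1²) / (1 − r_1²)
r_1² = (0.25)² = 0.0625
Numerator = 0.745 − 0.0625 = 0.6825; denominator = 1 − 0.0625 = 0.9375
φ_{22} = 0.6825 / 0.9375 = 0.728

0.728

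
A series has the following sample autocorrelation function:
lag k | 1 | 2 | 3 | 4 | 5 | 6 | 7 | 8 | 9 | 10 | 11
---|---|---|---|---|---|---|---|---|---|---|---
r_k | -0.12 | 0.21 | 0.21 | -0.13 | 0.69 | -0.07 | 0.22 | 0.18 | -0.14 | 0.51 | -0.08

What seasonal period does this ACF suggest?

5

The largest autocorrelation is r_5 = 0.69, with a weaker echo at lag 10 (0.51); the remaining lags stay at or below 0.22.
The dominant spike at lag 5 indicates a seasonal period of 5.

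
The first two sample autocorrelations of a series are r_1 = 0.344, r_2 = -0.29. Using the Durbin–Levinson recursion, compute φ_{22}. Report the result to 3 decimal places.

φ_{22} = (r_2 − r_1²) / (1 − r_1²)
r_1² = (0.344)² = 0.118336
Numerator = -0.29 − 0.1183 = -0.4083; denominator = 1 − 0.1183 = 0.8817
φ_{22} = -0.4083 / 0.8817 = -0.463

-0.463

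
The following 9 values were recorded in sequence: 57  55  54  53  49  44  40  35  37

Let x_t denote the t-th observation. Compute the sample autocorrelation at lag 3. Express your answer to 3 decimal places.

Mean x̄ = (57 + 55 + 54 + 53 + 49 + 44 + 40 + 35 + 37)/9 = 47.1111
Numerator Σ_{t=1}^{6}(x_t−x̄)(x_{t+3}−x̄) = 18.4074
Denominator Σ(x_t−x̄)² = 554.8889
r_3 = 18.4074 / 554.8889 = 0.033

0.033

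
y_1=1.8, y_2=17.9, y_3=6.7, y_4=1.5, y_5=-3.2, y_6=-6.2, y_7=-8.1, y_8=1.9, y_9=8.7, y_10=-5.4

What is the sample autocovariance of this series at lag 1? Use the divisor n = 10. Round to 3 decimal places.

14.923

Mean ȳ = (1.8 + 17.9 + 6.7 + 1.5 − 3.2 − 6.2 − 8.1 + 1.9 + 8.7 − 5.4)/10 = 1.5600
Σ_{t=1}^{9}(y_t−ȳ)(y_{t+1}−ȳ) = 149.2344
γ_1 = 149.2344 / 10 = 14.923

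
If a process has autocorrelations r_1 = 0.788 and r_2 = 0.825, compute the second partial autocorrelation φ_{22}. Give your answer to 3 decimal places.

φ_{22} = (r_2 − r_1²) / (1 − r_1²)
r_1² = (0.788)² = 0.620944
Numerator = 0.825 − 0.6209 = 0.2041; denominator = 1 − 0.6209 = 0.3791
φ_{22} = 0.2041 / 0.3791 = 0.538

0.538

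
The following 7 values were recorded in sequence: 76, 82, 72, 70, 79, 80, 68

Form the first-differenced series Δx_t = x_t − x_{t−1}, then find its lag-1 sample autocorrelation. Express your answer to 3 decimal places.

First differences Δx: 6, -10, -2, 9, 1, -12
Mean of differences = -1.3333
Numerator Σ(Δx_t−Δx̄)(Δx_{t+1}−Δx̄) = -65.4444
Denominator Σ(Δx_t−Δx̄)² = 355.3333
r_1(Δx) = -65.4444 / 355.3333 = -0.184

-0.184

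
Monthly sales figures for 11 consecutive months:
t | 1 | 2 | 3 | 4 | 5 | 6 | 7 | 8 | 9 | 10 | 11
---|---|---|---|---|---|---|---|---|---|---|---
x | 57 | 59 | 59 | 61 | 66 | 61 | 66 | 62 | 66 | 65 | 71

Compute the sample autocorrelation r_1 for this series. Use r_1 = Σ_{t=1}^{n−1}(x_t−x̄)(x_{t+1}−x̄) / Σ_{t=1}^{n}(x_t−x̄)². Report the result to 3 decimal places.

0.267

Mean x̄ = (57 + 59 + 59 + 61 + 66 + 61 + 66 + 62 + 66 + 65 + 71)/11 = 63.0000
Numerator Σ_{t=1}^{10}(x_t−x̄)(x_{t+1}−x̄) = 46.0000
Denominator Σ(x_t−x̄)² = 172.0000
r_1 = 46.0000 / 172.0000 = 0.267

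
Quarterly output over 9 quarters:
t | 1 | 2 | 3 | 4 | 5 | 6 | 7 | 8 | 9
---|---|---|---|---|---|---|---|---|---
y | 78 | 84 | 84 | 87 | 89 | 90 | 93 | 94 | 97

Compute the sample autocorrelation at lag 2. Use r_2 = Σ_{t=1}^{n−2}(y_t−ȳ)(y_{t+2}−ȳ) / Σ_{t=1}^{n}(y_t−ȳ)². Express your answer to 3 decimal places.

0.353

Mean ȳ = (78 + 84 + 84 + 87 + 89 + 90 + 93 + 94 + 97)/9 = 88.4444
Σ(y_t−ȳ)(y_{t+2}−ȳ) = (46.4198) + (6.4198) + (-2.4691) + (-2.2469) + (2.5309) + (8.6420) + (38.9753) = 98.2716
Denominator Σ(y_t−ȳ)² = 278.2222
r_2 = 98.2716 / 278.2222 = 0.353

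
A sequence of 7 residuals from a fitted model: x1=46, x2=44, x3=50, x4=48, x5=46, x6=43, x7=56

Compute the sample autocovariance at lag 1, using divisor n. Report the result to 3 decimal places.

-4.863

Mean x̄ = (46 + 44 + 50 + 48 + 46 + 43 + 56)/7 = 47.5714
Deviations: -1.5714, -3.5714, 2.4286, 0.4286, -1.5714, -4.5714, 8.4286
Σ_{t=1}^{6}(x_t−x̄)(x_{t+1}−x̄) = -34.0408
γ_1 = -34.0408 / 7 = -4.863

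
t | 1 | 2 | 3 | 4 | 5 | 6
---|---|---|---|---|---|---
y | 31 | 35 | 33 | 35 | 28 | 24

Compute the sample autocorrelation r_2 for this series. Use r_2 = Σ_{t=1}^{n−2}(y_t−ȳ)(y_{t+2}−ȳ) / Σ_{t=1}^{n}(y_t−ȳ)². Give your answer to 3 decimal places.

-0.191

Mean ȳ = (31 + 35 + 33 + 35 + 28 + 24)/6 = 31.0000
Deviations from mean: 0.0000, 4.0000, 2.0000, 4.0000, -3.0000, -7.0000
Numerator Σ_{t=1}^{4}(y_t−ȳ)(y_{t+2}−ȳ) = -18.0000
Denominator Σ(y_t−ȳ)² = 94.0000
r_2 = -18.0000 / 94.0000 = -0.191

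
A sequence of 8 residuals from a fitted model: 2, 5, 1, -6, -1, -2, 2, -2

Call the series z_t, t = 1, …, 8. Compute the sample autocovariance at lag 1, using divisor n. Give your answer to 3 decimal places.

Mean z̄ = (2 + 5 + 1 − 6 − 1 − 2 + 2 − 2)/8 = -0.1250
Deviations: 2.1250, 5.1250, 1.1250, -5.8750, -0.8750, -1.8750, 2.1250, -1.8750
Σ_{t=1}^{7}(z_t−z̄)(z_{t+1}−z̄) = 8.8594
γ_1 = 8.8594 / 8 = 1.107

1.107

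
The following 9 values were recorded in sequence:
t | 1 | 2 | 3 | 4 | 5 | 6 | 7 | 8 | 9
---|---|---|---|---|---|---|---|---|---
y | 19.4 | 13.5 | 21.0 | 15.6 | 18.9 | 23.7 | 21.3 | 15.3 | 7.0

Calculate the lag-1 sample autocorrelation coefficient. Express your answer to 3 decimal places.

Mean ȳ = (19.4 + 13.5 + 21.0 + 15.6 + 18.9 + 23.7 + 21.3 + 15.3 + 7.0)/9 = 17.3000
Numerator Σ_{t=1}^{8}(y_t−ȳ)(y_{t+1}−ȳ) = 17.3900
Denominator Σ(y_t−ȳ)² = 205.0400
r_1 = 17.3900 / 205.0400 = 0.085

0.085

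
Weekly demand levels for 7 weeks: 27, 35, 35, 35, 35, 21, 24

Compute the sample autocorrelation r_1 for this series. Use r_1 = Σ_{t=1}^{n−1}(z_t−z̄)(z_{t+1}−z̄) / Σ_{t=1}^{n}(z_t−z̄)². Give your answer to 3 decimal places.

0.292

Mean z̄ = (27 + 35 + 35 + 35 + 35 + 21 + 24)/7 = 30.2857
Numerator Σ_{t=1}^{6}(z_t−z̄)(z_{t+1}−z̄) = 65.7755
Denominator Σ(z_t−z̄)² = 225.4286
r_1 = 65.7755 / 225.4286 = 0.292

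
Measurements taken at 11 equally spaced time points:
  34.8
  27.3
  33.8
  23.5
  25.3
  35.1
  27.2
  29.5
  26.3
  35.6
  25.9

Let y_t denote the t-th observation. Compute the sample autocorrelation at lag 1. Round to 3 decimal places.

Mean ȳ = (34.8 + 27.3 + 33.8 + 23.5 + 25.3 + 35.1 + 27.2 + 29.5 + 26.3 + 35.6 + 25.9)/11 = 29.4818
Numerator Σ_{t=1}^{10}(y_t−ȳ)(y_{t+1}−ȳ) = -99.6349
Denominator Σ(y_t−ȳ)² = 202.1164
r_1 = -99.6349 / 202.1164 = -0.493

-0.493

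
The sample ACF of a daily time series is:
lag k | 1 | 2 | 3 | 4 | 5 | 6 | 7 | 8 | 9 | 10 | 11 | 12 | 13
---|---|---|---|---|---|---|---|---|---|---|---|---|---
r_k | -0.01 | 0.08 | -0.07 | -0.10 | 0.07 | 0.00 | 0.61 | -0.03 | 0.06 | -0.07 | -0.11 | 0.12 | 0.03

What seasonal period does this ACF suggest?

The largest autocorrelation is r_7 = 0.61; the remaining lags stay at or below 0.12.
The dominant spike at lag 7 indicates a seasonal period of 7.

7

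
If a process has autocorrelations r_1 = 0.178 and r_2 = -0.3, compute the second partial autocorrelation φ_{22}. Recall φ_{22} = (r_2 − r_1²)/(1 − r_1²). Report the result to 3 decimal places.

-0.343

φ_{22} = (r_2 − r_1²) / (1 − r_1²)
r_1² = (0.178)² = 0.031684
Numerator = -0.3 − 0.0317 = -0.3317; denominator = 1 − 0.0317 = 0.9683
φ_{22} = -0.3317 / 0.9683 = -0.343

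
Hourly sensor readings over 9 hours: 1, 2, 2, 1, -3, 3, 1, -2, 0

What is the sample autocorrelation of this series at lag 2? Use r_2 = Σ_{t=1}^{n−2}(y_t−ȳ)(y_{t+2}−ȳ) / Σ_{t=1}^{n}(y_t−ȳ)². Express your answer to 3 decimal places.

Mean ȳ = (1 + 2 + 2 + 1 − 3 + 3 + 1 − 2 + 0)/9 = 0.5556
Numerator Σ_{t=1}^{7}(y_t−ȳ)(y_{t+2}−ȳ) = -10.8395
Denominator Σ(y_t−ȳ)² = 30.2222
r_2 = -10.8395 / 30.2222 = -0.359

-0.359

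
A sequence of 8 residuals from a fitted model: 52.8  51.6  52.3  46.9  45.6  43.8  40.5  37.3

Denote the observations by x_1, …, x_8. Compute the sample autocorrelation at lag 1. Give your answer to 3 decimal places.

Mean x̄ = (52.8 + 51.6 + 52.3 + 46.9 + 45.6 + 43.8 + 40.5 + 37.3)/8 = 46.3500
Deviations from mean: 6.4500, 5.2500, 5.9500, 0.5500, -0.7500, -2.5500, -5.8500, -9.0500
Numerator Σ_{t=1}^{7}(x_t−x̄)(x_{t+1}−x̄) = 137.7325
Denominator Σ(x_t−x̄)² = 228.0600
r_1 = 137.7325 / 228.0600 = 0.604

0.604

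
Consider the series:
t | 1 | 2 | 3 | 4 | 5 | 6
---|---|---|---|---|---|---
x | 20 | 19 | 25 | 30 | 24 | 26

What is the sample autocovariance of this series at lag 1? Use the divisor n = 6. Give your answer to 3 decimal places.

Mean x̄ = (20 + 19 + 25 + 30 + 24 + 26)/6 = 24.0000
Deviations: -4.0000, -5.0000, 1.0000, 6.0000, 0.0000, 2.0000
Σ_{t=1}^{5}(x_t−x̄)(x_{t+1}−x̄) = 21.0000
γ_1 = 21.0000 / 6 = 3.500

3.500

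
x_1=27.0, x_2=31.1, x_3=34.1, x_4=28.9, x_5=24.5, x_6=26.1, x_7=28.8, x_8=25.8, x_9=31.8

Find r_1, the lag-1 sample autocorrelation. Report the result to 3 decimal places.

0.130

Mean x̄ = (27.0 + 31.1 + 34.1 + 28.9 + 24.5 + 26.1 + 28.8 + 25.8 + 31.8)/9 = 28.6778
Numerator Σ_{t=1}^{8}(x_t−x̄)(x_{t+1}−x̄) = 10.4640
Denominator Σ(x_t−x̄)² = 80.2756
r_1 = 10.4640 / 80.2756 = 0.130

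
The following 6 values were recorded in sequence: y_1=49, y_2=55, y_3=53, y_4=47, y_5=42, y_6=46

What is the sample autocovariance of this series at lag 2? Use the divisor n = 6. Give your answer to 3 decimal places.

Mean ȳ = (49 + 55 + 53 + 47 + 42 + 46)/6 = 48.6667
Σ_{t=1}^{4}(y_t−ȳ)(y_{t+2}−ȳ) = -33.5556
γ_2 = -33.5556 / 6 = -5.593

-5.593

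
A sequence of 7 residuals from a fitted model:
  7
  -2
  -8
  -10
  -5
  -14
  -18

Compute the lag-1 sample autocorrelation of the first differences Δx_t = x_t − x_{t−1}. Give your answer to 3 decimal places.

First differences Δx: -9, -6, -2, 5, -9, -4
Mean of differences = -4.1667
Numerator Σ(Δx_t−Δx̄)(Δx_{t+1}−Δx̄) = -20.3611
Denominator Σ(Δx_t−Δx̄)² = 138.8333
r_1(Δx) = -20.3611 / 138.8333 = -0.147

-0.147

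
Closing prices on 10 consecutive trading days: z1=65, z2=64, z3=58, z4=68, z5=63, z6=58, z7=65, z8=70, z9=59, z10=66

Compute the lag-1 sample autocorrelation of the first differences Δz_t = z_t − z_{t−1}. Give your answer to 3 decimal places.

-0.488

First differences Δz: -1, -6, 10, -5, -5, 7, 5, -11, 7
Mean of differences = 0.1111
Numerator Σ(Δz_t−Δz̄)(Δz_{t+1}−Δz̄) = -210.4568
Denominator Σ(Δz_t−Δz̄)² = 430.8889
r_1(Δz) = -210.4568 / 430.8889 = -0.488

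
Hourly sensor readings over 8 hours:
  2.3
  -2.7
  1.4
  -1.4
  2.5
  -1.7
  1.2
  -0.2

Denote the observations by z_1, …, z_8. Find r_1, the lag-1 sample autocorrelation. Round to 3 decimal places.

-0.814

Mean z̄ = (2.3 − 2.7 + 1.4 − 1.4 + 2.5 − 1.7 + 1.2 − 0.2)/8 = 0.1750
Deviations from mean: 2.1250, -2.8750, 1.2250, -1.5750, 2.3250, -1.8750, 1.0250, -0.3750
Σ(z_t−z̄)(z_{t+1}−z̄) = (-6.1094) + (-3.5219) + (-1.9294) + (-3.6619) + (-4.3594) + (-1.9219) + (-0.3844) = -21.8881
Denominator Σ(z_t−z̄)² = 26.8750
r_1 = -21.8881 / 26.8750 = -0.814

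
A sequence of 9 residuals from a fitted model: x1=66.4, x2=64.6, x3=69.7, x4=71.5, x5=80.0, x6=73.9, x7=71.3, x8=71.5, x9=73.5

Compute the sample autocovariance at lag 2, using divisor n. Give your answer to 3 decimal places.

Mean x̄ = (66.4 + 64.6 + 69.7 + 71.5 + 80.0 + 73.9 + 71.3 + 71.5 + 73.5)/9 = 71.3778
Σ_{t=1}^{7}(x_t−x̄)(x_{t+2}−x̄) = -7.1621
γ_2 = -7.1621 / 9 = -0.796

-0.796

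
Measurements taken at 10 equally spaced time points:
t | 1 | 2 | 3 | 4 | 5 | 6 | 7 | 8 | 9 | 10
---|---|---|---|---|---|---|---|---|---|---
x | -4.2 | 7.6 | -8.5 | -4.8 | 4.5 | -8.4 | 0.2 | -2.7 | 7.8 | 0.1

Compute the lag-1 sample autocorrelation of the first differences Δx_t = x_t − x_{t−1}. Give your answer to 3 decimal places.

-0.637

First differences Δx: 11.8, -16.1, 3.7, 9.3, -12.9, 8.6, -2.9, 10.5, -7.7
Mean of differences = 0.4778
Numerator Σ(Δx_t−Δx̄)(Δx_{t+1}−Δx̄) = -582.6138
Denominator Σ(Δx_t−Δx̄)² = 914.8956
r_1(Δx) = -582.6138 / 914.8956 = -0.637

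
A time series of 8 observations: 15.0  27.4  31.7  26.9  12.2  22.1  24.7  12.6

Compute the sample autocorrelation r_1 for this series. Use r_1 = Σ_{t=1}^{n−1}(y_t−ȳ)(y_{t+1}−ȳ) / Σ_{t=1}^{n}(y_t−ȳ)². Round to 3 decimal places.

-0.017

Mean ȳ = (15.0 + 27.4 + 31.7 + 26.9 + 12.2 + 22.1 + 24.7 + 12.6)/8 = 21.5750
Deviations from mean: -6.5750, 5.8250, 10.1250, 5.3250, -9.3750, 0.5250, 3.1250, -8.9750
Numerator Σ_{t=1}^{7}(y_t−ȳ)(y_{t+1}−ȳ) = -6.6556
Denominator Σ(y_t−ȳ)² = 386.5150
r_1 = -6.6556 / 386.5150 = -0.017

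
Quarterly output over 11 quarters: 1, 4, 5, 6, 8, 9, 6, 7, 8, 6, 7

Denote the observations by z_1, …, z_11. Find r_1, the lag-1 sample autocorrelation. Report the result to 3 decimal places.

0.399

Mean z̄ = (1 + 4 + 5 + 6 + 8 + 9 + 6 + 7 + 8 + 6 + 7)/11 = 6.0909
Numerator Σ_{t=1}^{10}(z_t−z̄)(z_{t+1}−z̄) = 19.5372
Denominator Σ(z_t−z̄)² = 48.9091
r_1 = 19.5372 / 48.9091 = 0.399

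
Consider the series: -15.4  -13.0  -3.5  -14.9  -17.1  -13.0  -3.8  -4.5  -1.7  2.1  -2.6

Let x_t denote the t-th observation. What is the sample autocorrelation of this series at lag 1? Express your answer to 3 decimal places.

0.494

Mean x̄ = (-15.4 − 13.0 − 3.5 − 14.9 − 17.1 − 13.0 − 3.8 − 4.5 − 1.7 + 2.1 − 2.6)/11 = -7.9455
Numerator Σ_{t=1}^{10}(x_t−x̄)(x_{t+1}−x̄) = 225.5152
Denominator Σ(x_t−x̄)² = 456.1473
r_1 = 225.5152 / 456.1473 = 0.494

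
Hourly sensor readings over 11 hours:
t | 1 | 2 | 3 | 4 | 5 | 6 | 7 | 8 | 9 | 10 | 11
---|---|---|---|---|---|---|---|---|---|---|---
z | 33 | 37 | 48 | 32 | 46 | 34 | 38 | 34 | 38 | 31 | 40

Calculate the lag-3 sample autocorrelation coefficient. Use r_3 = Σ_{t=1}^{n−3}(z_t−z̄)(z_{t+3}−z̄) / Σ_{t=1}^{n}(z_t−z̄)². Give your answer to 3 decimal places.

Mean z̄ = (33 + 37 + 48 + 32 + 46 + 34 + 38 + 34 + 38 + 31 + 40)/11 = 37.3636
Numerator Σ_{t=1}^{8}(z_t−z̄)(z_{t+3}−z̄) = -63.0331
Denominator Σ(z_t−z̄)² = 306.5455
r_3 = -63.0331 / 306.5455 = -0.206

-0.206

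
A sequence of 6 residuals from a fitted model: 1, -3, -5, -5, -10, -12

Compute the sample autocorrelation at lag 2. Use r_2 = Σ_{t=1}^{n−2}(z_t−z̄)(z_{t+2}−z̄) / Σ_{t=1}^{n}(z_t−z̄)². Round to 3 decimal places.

Mean z̄ = (1 − 3 − 5 − 5 − 10 − 12)/6 = -5.6667
Σ(z_t−z̄)(z_{t+2}−z̄) = (4.4444) + (1.7778) + (-2.8889) + (-4.2222) = -0.8889
Denominator Σ(z_t−z̄)² = 111.3333
r_2 = -0.8889 / 111.3333 = -0.008

-0.008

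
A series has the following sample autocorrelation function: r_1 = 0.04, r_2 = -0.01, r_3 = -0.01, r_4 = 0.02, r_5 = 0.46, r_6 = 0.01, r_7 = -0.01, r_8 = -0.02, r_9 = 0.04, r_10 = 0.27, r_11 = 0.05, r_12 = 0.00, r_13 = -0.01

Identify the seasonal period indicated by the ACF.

The largest autocorrelation is r_5 = 0.46, with a weaker echo at lag 10 (0.27); the remaining lags stay at or below 0.05.
The dominant spike at lag 5 indicates a seasonal period of 5.

5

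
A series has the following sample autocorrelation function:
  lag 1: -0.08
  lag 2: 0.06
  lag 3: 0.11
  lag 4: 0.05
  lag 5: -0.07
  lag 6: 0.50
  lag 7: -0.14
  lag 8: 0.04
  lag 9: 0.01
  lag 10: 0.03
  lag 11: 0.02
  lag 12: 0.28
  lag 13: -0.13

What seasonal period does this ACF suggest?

The largest autocorrelation is r_6 = 0.50, with a weaker echo at lag 12 (0.28); the remaining lags stay at or below 0.11.
The dominant spike at lag 6 indicates a seasonal period of 6.

6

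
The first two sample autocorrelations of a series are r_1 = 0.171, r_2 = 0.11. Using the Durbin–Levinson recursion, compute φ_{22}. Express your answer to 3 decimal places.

0.083

φ_{22} = (r_2 − r_1²) / (1 − r_1²)
r_1² = (0.171)² = 0.029241
Numerator = 0.11 − 0.0292 = 0.0808; denominator = 1 − 0.0292 = 0.9708
φ_{22} = 0.0808 / 0.9708 = 0.083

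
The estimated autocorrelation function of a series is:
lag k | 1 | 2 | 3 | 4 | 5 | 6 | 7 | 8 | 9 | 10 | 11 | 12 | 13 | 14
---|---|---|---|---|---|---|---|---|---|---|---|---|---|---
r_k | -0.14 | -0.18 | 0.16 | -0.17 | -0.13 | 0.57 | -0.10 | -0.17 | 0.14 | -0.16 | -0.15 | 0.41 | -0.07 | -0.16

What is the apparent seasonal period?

The largest autocorrelation is r_6 = 0.57, with a weaker echo at lag 12 (0.41); the remaining lags stay at or below 0.16.
The dominant spike at lag 6 indicates a seasonal period of 6.

6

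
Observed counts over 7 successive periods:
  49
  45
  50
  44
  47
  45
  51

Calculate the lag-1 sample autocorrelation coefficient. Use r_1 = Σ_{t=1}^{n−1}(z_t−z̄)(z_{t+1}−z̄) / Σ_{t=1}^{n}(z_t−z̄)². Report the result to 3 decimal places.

Mean z̄ = (49 + 45 + 50 + 44 + 47 + 45 + 51)/7 = 47.2857
Deviations from mean: 1.7143, -2.2857, 2.7143, -3.2857, -0.2857, -2.2857, 3.7143
Σ(z_t−z̄)(z_{t+1}−z̄) = (-3.9184) + (-6.2041) + (-8.9184) + (0.9388) + (0.6531) + (-8.4898) = -25.9388
Denominator Σ(z_t−z̄)² = 45.4286
r_1 = -25.9388 / 45.4286 = -0.571

-0.571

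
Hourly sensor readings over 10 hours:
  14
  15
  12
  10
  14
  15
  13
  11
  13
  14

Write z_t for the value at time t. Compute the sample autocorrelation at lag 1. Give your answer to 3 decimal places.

Mean z̄ = (14 + 15 + 12 + 10 + 14 + 15 + 13 + 11 + 13 + 14)/10 = 13.1000
Numerator Σ_{t=1}^{9}(z_t−z̄)(z_{t+1}−z̄) = 2.0900
Denominator Σ(z_t−z̄)² = 24.9000
r_1 = 2.0900 / 24.9000 = 0.084

0.084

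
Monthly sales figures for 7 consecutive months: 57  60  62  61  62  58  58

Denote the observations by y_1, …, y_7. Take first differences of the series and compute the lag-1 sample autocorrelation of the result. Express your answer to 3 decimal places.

-0.023

First differences Δy: 3, 2, -1, 1, -4, 0
Mean of differences = 0.1667
Numerator Σ(Δy_t−Δȳ)(Δy_{t+1}−Δȳ) = -0.6944
Denominator Σ(Δy_t−Δȳ)² = 30.8333
r_1(Δy) = -0.6944 / 30.8333 = -0.023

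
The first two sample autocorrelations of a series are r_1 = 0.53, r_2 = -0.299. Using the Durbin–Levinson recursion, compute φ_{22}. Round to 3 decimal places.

-0.806

φ_{22} = (r_2 − r_1²) / (1 − r_1²)
r_1² = (0.53)² = 0.2809
Numerator = -0.299 − 0.2809 = -0.5799; denominator = 1 − 0.2809 = 0.7191
φ_{22} = -0.5799 / 0.7191 = -0.806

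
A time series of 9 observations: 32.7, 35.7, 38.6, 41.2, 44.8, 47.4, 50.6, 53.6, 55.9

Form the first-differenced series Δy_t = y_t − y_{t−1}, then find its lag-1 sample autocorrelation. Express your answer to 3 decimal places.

-0.474

First differences Δy: 3.0, 2.9, 2.6, 3.6, 2.6, 3.2, 3.0, 2.3
Mean of differences = 2.9000
Numerator Σ(Δy_t−Δȳ)(Δy_{t+1}−Δȳ) = -0.5400
Denominator Σ(Δy_t−Δȳ)² = 1.1400
r_1(Δy) = -0.5400 / 1.1400 = -0.474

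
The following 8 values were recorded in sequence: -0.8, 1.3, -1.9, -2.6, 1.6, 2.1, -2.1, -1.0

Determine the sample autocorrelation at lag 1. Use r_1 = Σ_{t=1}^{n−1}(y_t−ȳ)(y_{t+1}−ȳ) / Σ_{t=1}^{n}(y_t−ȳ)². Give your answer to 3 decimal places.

Mean ȳ = (-0.8 + 1.3 − 1.9 − 2.6 + 1.6 + 2.1 − 2.1 − 1.0)/8 = -0.4250
Deviations from mean: -0.3750, 1.7250, -1.4750, -2.1750, 2.0250, 2.5250, -1.6750, -0.5750
Numerator Σ_{t=1}^{7}(y_t−ȳ)(y_{t+1}−ȳ) = -2.5406
Denominator Σ(y_t−ȳ)² = 23.6350
r_1 = -2.5406 / 23.6350 = -0.107

-0.107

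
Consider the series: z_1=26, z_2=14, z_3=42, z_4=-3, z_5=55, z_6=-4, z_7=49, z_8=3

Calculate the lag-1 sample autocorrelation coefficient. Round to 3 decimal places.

-0.912

Mean z̄ = (26 + 14 + 42 − 3 + 55 − 4 + 49 + 3)/8 = 22.7500
Deviations from mean: 3.2500, -8.7500, 19.2500, -25.7500, 32.2500, -26.7500, 26.2500, -19.7500
Σ(z_t−z̄)(z_{t+1}−z̄) = (-28.4375) + (-168.4375) + (-495.6875) + (-830.4375) + (-862.6875) + (-702.1875) + (-518.4375) = -3606.3125
Denominator Σ(z_t−z̄)² = 3955.5000
r_1 = -3606.3125 / 3955.5000 = -0.912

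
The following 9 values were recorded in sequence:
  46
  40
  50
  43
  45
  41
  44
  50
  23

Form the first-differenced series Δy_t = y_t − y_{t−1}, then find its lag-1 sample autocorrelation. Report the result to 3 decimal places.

-0.315

First differences Δy: -6, 10, -7, 2, -4, 3, 6, -27
Mean of differences = -2.8750
Numerator Σ(Δy_t−Δȳ)(Δy_{t+1}−Δȳ) = -287.5156
Denominator Σ(Δy_t−Δȳ)² = 912.8750
r_1(Δy) = -287.5156 / 912.8750 = -0.315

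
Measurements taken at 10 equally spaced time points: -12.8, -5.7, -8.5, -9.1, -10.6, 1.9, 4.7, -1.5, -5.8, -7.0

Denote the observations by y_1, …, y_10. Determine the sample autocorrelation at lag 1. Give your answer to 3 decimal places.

0.390

Mean ȳ = (-12.8 − 5.7 − 8.5 − 9.1 − 10.6 + 1.9 + 4.7 − 1.5 − 5.8 − 7.0)/10 = -5.4400
Numerator Σ_{t=1}^{9}(y_t−ȳ)(y_{t+1}−ȳ) = 108.4424
Denominator Σ(y_t−ȳ)² = 278.4040
r_1 = 108.4424 / 278.4040 = 0.390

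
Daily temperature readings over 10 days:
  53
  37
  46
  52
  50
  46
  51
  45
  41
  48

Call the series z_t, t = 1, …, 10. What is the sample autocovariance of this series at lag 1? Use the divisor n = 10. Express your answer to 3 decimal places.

Mean z̄ = (53 + 37 + 46 + 52 + 50 + 46 + 51 + 45 + 41 + 48)/10 = 46.9000
Σ_{t=1}^{9}(z_t−z̄)(z_{t+1}−z̄) = -49.8100
γ_1 = -49.8100 / 10 = -4.981

-4.981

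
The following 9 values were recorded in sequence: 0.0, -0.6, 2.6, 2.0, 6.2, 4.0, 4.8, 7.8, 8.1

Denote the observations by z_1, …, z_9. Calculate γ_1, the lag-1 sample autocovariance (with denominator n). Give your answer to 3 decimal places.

Mean z̄ = (0.0 − 0.6 + 2.6 + 2.0 + 6.2 + 4.0 + 4.8 + 7.8 + 8.1)/9 = 3.8778
Σ_{t=1}^{8}(z_t−z̄)(z_{t+1}−z̄) = 41.6984
γ_1 = 41.6984 / 9 = 4.633

4.633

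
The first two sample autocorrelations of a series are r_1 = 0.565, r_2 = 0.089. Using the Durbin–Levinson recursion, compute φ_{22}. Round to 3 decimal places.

-0.338

φ_{22} = (r_2 − r_1²) / (1 − r_1²)
r_1² = (0.565)² = 0.319225
Numerator = 0.089 − 0.3192 = -0.2302; denominator = 1 − 0.3192 = 0.6808
φ_{22} = -0.2302 / 0.6808 = -0.338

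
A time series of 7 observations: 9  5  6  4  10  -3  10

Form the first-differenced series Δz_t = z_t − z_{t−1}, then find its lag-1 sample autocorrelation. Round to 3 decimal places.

-0.668

First differences Δz: -4, 1, -2, 6, -13, 13
Mean of differences = 0.1667
Numerator Σ(Δz_t−Δz̄)(Δz_{t+1}−Δz̄) = -263.6944
Denominator Σ(Δz_t−Δz̄)² = 394.8333
r_1(Δz) = -263.6944 / 394.8333 = -0.668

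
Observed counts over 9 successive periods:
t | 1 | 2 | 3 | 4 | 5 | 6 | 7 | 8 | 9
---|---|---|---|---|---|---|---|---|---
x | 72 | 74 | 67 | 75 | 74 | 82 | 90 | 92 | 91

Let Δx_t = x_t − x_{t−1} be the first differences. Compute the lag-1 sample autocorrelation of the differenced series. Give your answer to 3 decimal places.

-0.274

First differences Δx: 2, -7, 8, -1, 8, 8, 2, -1
Mean of differences = 2.3750
Numerator Σ(Δx_t−Δx̄)(Δx_{t+1}−Δx̄) = -56.3906
Denominator Σ(Δx_t−Δx̄)² = 205.8750
r_1(Δx) = -56.3906 / 205.8750 = -0.274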